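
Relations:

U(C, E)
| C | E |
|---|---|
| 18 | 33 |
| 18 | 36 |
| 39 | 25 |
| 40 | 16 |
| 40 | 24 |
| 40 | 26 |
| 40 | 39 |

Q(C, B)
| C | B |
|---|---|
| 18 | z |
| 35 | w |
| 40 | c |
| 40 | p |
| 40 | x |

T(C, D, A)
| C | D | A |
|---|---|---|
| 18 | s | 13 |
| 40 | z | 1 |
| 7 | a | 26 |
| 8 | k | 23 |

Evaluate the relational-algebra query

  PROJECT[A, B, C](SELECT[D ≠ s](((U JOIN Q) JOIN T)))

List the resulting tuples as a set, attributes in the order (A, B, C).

U ⋈ Q (natural join on C): {(18, 33, z), (18, 36, z), (40, 16, c), (40, 16, p), (40, 16, x), (40, 24, c), (40, 24, p), (40, 24, x), (40, 26, c), (40, 26, p), (40, 26, x), (40, 39, c), (40, 39, p), (40, 39, x)}
(U JOIN Q) ⋈ T (natural join on C): {(18, 33, z, s, 13), (18, 36, z, s, 13), (40, 16, c, z, 1), (40, 16, p, z, 1), (40, 16, x, z, 1), (40, 24, c, z, 1), (40, 24, p, z, 1), (40, 24, x, z, 1), (40, 26, c, z, 1), (40, 26, p, z, 1), (40, 26, x, z, 1), (40, 39, c, z, 1), (40, 39, p, z, 1), (40, 39, x, z, 1)}
Apply σ_{D ≠ s}; surviving tuples: {(40, 16, c, z, 1), (40, 16, p, z, 1), (40, 16, x, z, 1), (40, 24, c, z, 1), (40, 24, p, z, 1), (40, 24, x, z, 1), (40, 26, c, z, 1), (40, 26, p, z, 1), (40, 26, x, z, 1), (40, 39, c, z, 1), (40, 39, p, z, 1), (40, 39, x, z, 1)}
Keep only column(s) A, B, C (9 duplicate(s) eliminated): {(1, c, 40), (1, p, 40), (1, x, 40)}

{(1, c, 40), (1, p, 40), (1, x, 40)}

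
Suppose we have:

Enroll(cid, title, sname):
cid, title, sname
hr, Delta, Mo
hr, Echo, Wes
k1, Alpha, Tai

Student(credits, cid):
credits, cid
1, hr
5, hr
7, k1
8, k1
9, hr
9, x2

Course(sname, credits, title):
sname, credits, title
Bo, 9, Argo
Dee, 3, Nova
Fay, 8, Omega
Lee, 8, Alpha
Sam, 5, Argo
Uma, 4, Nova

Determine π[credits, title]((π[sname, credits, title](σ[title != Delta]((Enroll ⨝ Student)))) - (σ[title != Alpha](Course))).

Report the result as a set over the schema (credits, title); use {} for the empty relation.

{(1, Echo), (5, Echo), (7, Alpha), (8, Alpha), (9, Echo)}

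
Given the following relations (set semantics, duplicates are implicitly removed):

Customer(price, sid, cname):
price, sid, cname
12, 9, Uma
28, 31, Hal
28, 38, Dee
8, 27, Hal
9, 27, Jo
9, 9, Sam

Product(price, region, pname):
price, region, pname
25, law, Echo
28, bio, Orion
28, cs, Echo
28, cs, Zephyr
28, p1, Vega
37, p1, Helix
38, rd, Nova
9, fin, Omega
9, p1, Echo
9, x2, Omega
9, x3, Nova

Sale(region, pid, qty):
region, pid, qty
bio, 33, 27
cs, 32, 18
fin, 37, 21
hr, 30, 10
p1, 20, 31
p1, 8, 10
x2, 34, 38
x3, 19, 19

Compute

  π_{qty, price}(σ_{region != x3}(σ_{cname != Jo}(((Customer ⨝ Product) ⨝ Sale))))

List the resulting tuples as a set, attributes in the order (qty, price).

{(10, 28), (10, 9), (18, 28), (21, 9), (27, 28), (31, 28), (31, 9), (38, 9)}

Natural join on price: {(28, 31, Hal, bio, Orion), (28, 31, Hal, cs, Echo), (28, 31, Hal, cs, Zephyr), (28, 31, Hal, p1, Vega), (28, 38, Dee, bio, Orion), (28, 38, Dee, cs, Echo), (28, 38, Dee, cs, Zephyr), (28, 38, Dee, p1, Vega), (9, 27, Jo, fin, Omega), (9, 27, Jo, p1, Echo), (9, 27, Jo, x2, Omega), (9, 27, Jo, x3, Nova), (9, 9, Sam, fin, Omega), (9, 9, Sam, p1, Echo), (9, 9, Sam, x2, Omega), (9, 9, Sam, x3, Nova)}
Natural join on region: {(28, 31, Hal, bio, Orion, 33, 27), (28, 31, Hal, cs, Echo, 32, 18), (28, 31, Hal, cs, Zephyr, 32, 18), (28, 31, Hal, p1, Vega, 20, 31), (28, 31, Hal, p1, Vega, 8, 10), (28, 38, Dee, bio, Orion, 33, 27), (28, 38, Dee, cs, Echo, 32, 18), (28, 38, Dee, cs, Zephyr, 32, 18), (28, 38, Dee, p1, Vega, 20, 31), (28, 38, Dee, p1, Vega, 8, 10), (9, 27, Jo, fin, Omega, 37, 21), (9, 27, Jo, p1, Echo, 20, 31), (9, 27, Jo, p1, Echo, 8, 10), (9, 27, Jo, x2, Omega, 34, 38), (9, 27, Jo, x3, Nova, 19, 19), (9, 9, Sam, fin, Omega, 37, 21), (9, 9, Sam, p1, Echo, 20, 31), (9, 9, Sam, p1, Echo, 8, 10), (9, 9, Sam, x2, Omega, 34, 38), (9, 9, Sam, x3, Nova, 19, 19)}
Selection cname != Jo: {(28, 31, Hal, bio, Orion, 33, 27), (28, 31, Hal, cs, Echo, 32, 18), (28, 31, Hal, cs, Zephyr, 32, 18), (28, 31, Hal, p1, Vega, 20, 31), (28, 31, Hal, p1, Vega, 8, 10), (28, 38, Dee, bio, Orion, 33, 27), (28, 38, Dee, cs, Echo, 32, 18), (28, 38, Dee, cs, Zephyr, 32, 18), (28, 38, Dee, p1, Vega, 20, 31), (28, 38, Dee, p1, Vega, 8, 10), (9, 9, Sam, fin, Omega, 37, 21), (9, 9, Sam, p1, Echo, 20, 31), (9, 9, Sam, p1, Echo, 8, 10), (9, 9, Sam, x2, Omega, 34, 38), (9, 9, Sam, x3, Nova, 19, 19)}
Selection region != x3: {(28, 31, Hal, bio, Orion, 33, 27), (28, 31, Hal, cs, Echo, 32, 18), (28, 31, Hal, cs, Zephyr, 32, 18), (28, 31, Hal, p1, Vega, 20, 31), (28, 31, Hal, p1, Vega, 8, 10), (28, 38, Dee, bio, Orion, 33, 27), (28, 38, Dee, cs, Echo, 32, 18), (28, 38, Dee, cs, Zephyr, 32, 18), (28, 38, Dee, p1, Vega, 20, 31), (28, 38, Dee, p1, Vega, 8, 10), (9, 9, Sam, fin, Omega, 37, 21), (9, 9, Sam, p1, Echo, 20, 31), (9, 9, Sam, p1, Echo, 8, 10), (9, 9, Sam, x2, Omega, 34, 38)}
Keep only column(s) qty, price (6 duplicate(s) eliminated): {(10, 28), (10, 9), (18, 28), (21, 9), (27, 28), (31, 28), (31, 9), (38, 9)}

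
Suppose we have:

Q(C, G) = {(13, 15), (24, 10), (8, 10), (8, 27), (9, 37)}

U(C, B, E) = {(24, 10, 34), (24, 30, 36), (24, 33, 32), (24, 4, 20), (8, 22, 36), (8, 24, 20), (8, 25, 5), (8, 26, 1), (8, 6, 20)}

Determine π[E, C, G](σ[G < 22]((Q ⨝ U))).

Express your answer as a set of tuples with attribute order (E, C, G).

{(1, 8, 10), (20, 24, 10), (20, 8, 10), (32, 24, 10), (34, 24, 10), (36, 24, 10), (36, 8, 10), (5, 8, 10)}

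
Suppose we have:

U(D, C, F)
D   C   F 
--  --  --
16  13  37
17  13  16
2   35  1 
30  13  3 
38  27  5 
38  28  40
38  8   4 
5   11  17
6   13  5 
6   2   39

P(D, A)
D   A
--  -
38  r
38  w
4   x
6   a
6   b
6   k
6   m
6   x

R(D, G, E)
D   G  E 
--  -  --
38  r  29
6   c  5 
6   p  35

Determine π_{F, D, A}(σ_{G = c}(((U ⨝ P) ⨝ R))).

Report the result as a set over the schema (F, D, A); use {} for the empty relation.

Joining U and P on D yields {(38, 27, 5, r), (38, 27, 5, w), (38, 28, 40, r), (38, 28, 40, w), (38, 8, 4, r), (38, 8, 4, w), (6, 13, 5, a), (6, 13, 5, b), (6, 13, 5, k), (6, 13, 5, m), (6, 13, 5, x), (6, 2, 39, a), (6, 2, 39, b), (6, 2, 39, k), (6, 2, 39, m), (6, 2, 39, x)}.
Joining (U ⨝ P) and R on D yields {(38, 27, 5, r, r, 29), (38, 27, 5, w, r, 29), (38, 28, 40, r, r, 29), (38, 28, 40, w, r, 29), (38, 8, 4, r, r, 29), (38, 8, 4, w, r, 29), (6, 13, 5, a, c, 5), (6, 13, 5, a, p, 35), (6, 13, 5, b, c, 5), (6, 13, 5, b, p, 35), (6, 13, 5, k, c, 5), (6, 13, 5, k, p, 35), (6, 13, 5, m, c, 5), (6, 13, 5, m, p, 35), (6, 13, 5, x, c, 5), (6, 13, 5, x, p, 35), (6, 2, 39, a, c, 5), (6, 2, 39, a, p, 35), (6, 2, 39, b, c, 5), (6, 2, 39, b, p, 35), (6, 2, 39, k, c, 5), (6, 2, 39, k, p, 35), (6, 2, 39, m, c, 5), (6, 2, 39, m, p, 35), (6, 2, 39, x, c, 5), (6, 2, 39, x, p, 35)}.
Apply σ_{G = c}; surviving tuples: {(6, 13, 5, a, c, 5), (6, 13, 5, b, c, 5), (6, 13, 5, k, c, 5), (6, 13, 5, m, c, 5), (6, 13, 5, x, c, 5), (6, 2, 39, a, c, 5), (6, 2, 39, b, c, 5), (6, 2, 39, k, c, 5), (6, 2, 39, m, c, 5), (6, 2, 39, x, c, 5)}
π_{F, D, A} gives {(39, 6, a), (39, 6, b), (39, 6, k), (39, 6, m), (39, 6, x), (5, 6, a), (5, 6, b), (5, 6, k), (5, 6, m), (5, 6, x)}.

{(39, 6, a), (39, 6, b), (39, 6, k), (39, 6, m), (39, 6, x), (5, 6, a), (5, 6, b), (5, 6, k), (5, 6, m), (5, 6, x)}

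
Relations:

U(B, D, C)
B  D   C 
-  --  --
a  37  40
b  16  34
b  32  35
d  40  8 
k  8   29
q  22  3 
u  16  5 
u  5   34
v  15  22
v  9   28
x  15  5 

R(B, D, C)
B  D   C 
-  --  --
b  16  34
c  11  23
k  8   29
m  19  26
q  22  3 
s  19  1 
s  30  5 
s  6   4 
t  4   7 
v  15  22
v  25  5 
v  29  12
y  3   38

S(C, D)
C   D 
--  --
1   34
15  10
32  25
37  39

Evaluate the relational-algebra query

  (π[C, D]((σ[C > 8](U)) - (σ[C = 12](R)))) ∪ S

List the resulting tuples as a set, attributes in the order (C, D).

{(1, 34), (15, 10), (22, 15), (28, 9), (29, 8), (32, 25), (34, 16), (34, 5), (35, 32), (37, 39), (40, 37)}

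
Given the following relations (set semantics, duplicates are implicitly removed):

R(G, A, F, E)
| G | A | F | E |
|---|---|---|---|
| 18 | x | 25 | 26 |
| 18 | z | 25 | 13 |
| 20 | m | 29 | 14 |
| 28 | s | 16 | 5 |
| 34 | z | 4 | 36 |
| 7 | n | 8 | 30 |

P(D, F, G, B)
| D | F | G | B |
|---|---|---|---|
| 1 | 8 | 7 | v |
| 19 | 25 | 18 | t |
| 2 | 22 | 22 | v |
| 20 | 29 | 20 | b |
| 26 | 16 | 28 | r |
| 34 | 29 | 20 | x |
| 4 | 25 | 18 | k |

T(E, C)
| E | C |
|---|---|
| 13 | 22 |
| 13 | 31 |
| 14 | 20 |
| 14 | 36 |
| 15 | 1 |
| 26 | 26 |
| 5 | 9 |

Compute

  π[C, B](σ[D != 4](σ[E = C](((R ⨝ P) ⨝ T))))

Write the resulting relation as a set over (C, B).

{(26, t)}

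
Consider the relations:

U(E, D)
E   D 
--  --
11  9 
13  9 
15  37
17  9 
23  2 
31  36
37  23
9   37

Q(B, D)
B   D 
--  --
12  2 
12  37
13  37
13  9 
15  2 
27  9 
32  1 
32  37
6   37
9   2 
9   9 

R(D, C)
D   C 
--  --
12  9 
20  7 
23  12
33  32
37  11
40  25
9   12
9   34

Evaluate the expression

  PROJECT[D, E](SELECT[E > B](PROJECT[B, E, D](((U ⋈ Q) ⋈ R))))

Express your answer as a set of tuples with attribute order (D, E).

{(37, 15), (37, 9), (9, 11), (9, 13), (9, 17)}

Natural join on D: {(11, 9, 13), (11, 9, 27), (11, 9, 9), (13, 9, 13), (13, 9, 27), (13, 9, 9), (15, 37, 12), (15, 37, 13), (15, 37, 32), (15, 37, 6), (17, 9, 13), (17, 9, 27), (17, 9, 9), (23, 2, 12), (23, 2, 15), (23, 2, 9), (9, 37, 12), (9, 37, 13), (9, 37, 32), (9, 37, 6)}
Natural join on D: {(11, 9, 13, 12), (11, 9, 13, 34), (11, 9, 27, 12), (11, 9, 27, 34), (11, 9, 9, 12), (11, 9, 9, 34), (13, 9, 13, 12), (13, 9, 13, 34), (13, 9, 27, 12), (13, 9, 27, 34), (13, 9, 9, 12), (13, 9, 9, 34), (15, 37, 12, 11), (15, 37, 13, 11), (15, 37, 32, 11), (15, 37, 6, 11), (17, 9, 13, 12), (17, 9, 13, 34), (17, 9, 27, 12), (17, 9, 27, 34), (17, 9, 9, 12), (17, 9, 9, 34), (9, 37, 12, 11), (9, 37, 13, 11), (9, 37, 32, 11), (9, 37, 6, 11)}
Keep only column(s) B, E, D (9 duplicate(s) eliminated): {(12, 15, 37), (12, 9, 37), (13, 11, 9), (13, 13, 9), (13, 15, 37), (13, 17, 9), (13, 9, 37), (27, 11, 9), (27, 13, 9), (27, 17, 9), (32, 15, 37), (32, 9, 37), (6, 15, 37), (6, 9, 37), (9, 11, 9), (9, 13, 9), (9, 17, 9)}
σ[E > B]: keep tuples satisfying E > B → {(12, 15, 37), (13, 15, 37), (13, 17, 9), (6, 15, 37), (6, 9, 37), (9, 11, 9), (9, 13, 9), (9, 17, 9)}
Keep only column(s) D, E (3 duplicate(s) eliminated): {(37, 15), (37, 9), (9, 11), (9, 13), (9, 17)}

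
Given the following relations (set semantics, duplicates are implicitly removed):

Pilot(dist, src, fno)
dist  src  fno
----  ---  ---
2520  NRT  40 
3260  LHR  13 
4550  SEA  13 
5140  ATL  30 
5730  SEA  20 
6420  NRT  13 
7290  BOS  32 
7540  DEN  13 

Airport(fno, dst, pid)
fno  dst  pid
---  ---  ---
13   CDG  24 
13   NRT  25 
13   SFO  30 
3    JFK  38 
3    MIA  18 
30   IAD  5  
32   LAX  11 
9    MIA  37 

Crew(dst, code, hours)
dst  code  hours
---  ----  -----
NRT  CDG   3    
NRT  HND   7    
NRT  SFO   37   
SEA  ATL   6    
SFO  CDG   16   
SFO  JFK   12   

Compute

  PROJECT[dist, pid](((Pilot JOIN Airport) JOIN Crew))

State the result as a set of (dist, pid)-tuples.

Joining Pilot and Airport on fno yields {(3260, LHR, 13, CDG, 24), (3260, LHR, 13, NRT, 25), (3260, LHR, 13, SFO, 30), (4550, SEA, 13, CDG, 24), (4550, SEA, 13, NRT, 25), (4550, SEA, 13, SFO, 30), (5140, ATL, 30, IAD, 5), (6420, NRT, 13, CDG, 24), (6420, NRT, 13, NRT, 25), (6420, NRT, 13, SFO, 30), (7290, BOS, 32, LAX, 11), (7540, DEN, 13, CDG, 24), (7540, DEN, 13, NRT, 25), (7540, DEN, 13, SFO, 30)}.
Joining (Pilot JOIN Airport) and Crew on dst yields {(3260, LHR, 13, NRT, 25, CDG, 3), (3260, LHR, 13, NRT, 25, HND, 7), (3260, LHR, 13, NRT, 25, SFO, 37), (3260, LHR, 13, SFO, 30, CDG, 16), (3260, LHR, 13, SFO, 30, JFK, 12), (4550, SEA, 13, NRT, 25, CDG, 3), (4550, SEA, 13, NRT, 25, HND, 7), (4550, SEA, 13, NRT, 25, SFO, 37), (4550, SEA, 13, SFO, 30, CDG, 16), (4550, SEA, 13, SFO, 30, JFK, 12), (6420, NRT, 13, NRT, 25, CDG, 3), (6420, NRT, 13, NRT, 25, HND, 7), (6420, NRT, 13, NRT, 25, SFO, 37), (6420, NRT, 13, SFO, 30, CDG, 16), (6420, NRT, 13, SFO, 30, JFK, 12), (7540, DEN, 13, NRT, 25, CDG, 3), (7540, DEN, 13, NRT, 25, HND, 7), (7540, DEN, 13, NRT, 25, SFO, 37), (7540, DEN, 13, SFO, 30, CDG, 16), (7540, DEN, 13, SFO, 30, JFK, 12)}.
π[dist, pid]: project onto (dist, pid) (12 duplicate(s) eliminated) → {(3260, 25), (3260, 30), (4550, 25), (4550, 30), (6420, 25), (6420, 30), (7540, 25), (7540, 30)}

{(3260, 25), (3260, 30), (4550, 25), (4550, 30), (6420, 25), (6420, 30), (7540, 25), (7540, 30)}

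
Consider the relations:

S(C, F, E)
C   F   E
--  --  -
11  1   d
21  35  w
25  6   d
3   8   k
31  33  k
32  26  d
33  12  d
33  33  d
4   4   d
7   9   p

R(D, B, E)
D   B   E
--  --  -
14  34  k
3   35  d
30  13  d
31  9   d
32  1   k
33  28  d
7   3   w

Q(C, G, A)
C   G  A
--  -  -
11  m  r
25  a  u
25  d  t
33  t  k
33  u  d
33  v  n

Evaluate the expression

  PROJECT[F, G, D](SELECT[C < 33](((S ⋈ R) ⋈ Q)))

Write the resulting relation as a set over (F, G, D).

S ⋈ R (natural join on E): {(11, 1, d, 3, 35), (11, 1, d, 30, 13), (11, 1, d, 31, 9), (11, 1, d, 33, 28), (21, 35, w, 7, 3), (25, 6, d, 3, 35), (25, 6, d, 30, 13), (25, 6, d, 31, 9), (25, 6, d, 33, 28), (3, 8, k, 14, 34), (3, 8, k, 32, 1), (31, 33, k, 14, 34), (31, 33, k, 32, 1), (32, 26, d, 3, 35), (32, 26, d, 30, 13), (32, 26, d, 31, 9), (32, 26, d, 33, 28), (33, 12, d, 3, 35), (33, 12, d, 30, 13), (33, 12, d, 31, 9), (33, 12, d, 33, 28), (33, 33, d, 3, 35), (33, 33, d, 30, 13), (33, 33, d, 31, 9), (33, 33, d, 33, 28), (4, 4, d, 3, 35), (4, 4, d, 30, 13), (4, 4, d, 31, 9), (4, 4, d, 33, 28)}
(S ⋈ R) ⋈ Q (natural join on C): {(11, 1, d, 3, 35, m, r), (11, 1, d, 30, 13, m, r), (11, 1, d, 31, 9, m, r), (11, 1, d, 33, 28, m, r), (25, 6, d, 3, 35, a, u), (25, 6, d, 3, 35, d, t), (25, 6, d, 30, 13, a, u), (25, 6, d, 30, 13, d, t), (25, 6, d, 31, 9, a, u), (25, 6, d, 31, 9, d, t), (25, 6, d, 33, 28, a, u), (25, 6, d, 33, 28, d, t), (33, 12, d, 3, 35, t, k), (33, 12, d, 3, 35, u, d), (33, 12, d, 3, 35, v, n), (33, 12, d, 30, 13, t, k), (33, 12, d, 30, 13, u, d), (33, 12, d, 30, 13, v, n), (33, 12, d, 31, 9, t, k), (33, 12, d, 31, 9, u, d), (33, 12, d, 31, 9, v, n), (33, 12, d, 33, 28, t, k), (33, 12, d, 33, 28, u, d), (33, 12, d, 33, 28, v, n), (33, 33, d, 3, 35, t, k), (33, 33, d, 3, 35, u, d), (33, 33, d, 3, 35, v, n), (33, 33, d, 30, 13, t, k), (33, 33, d, 30, 13, u, d), (33, 33, d, 30, 13, v, n), (33, 33, d, 31, 9, t, k), (33, 33, d, 31, 9, u, d), (33, 33, d, 31, 9, v, n), (33, 33, d, 33, 28, t, k), (33, 33, d, 33, 28, u, d), (33, 33, d, 33, 28, v, n)}
Selection C < 33: {(11, 1, d, 3, 35, m, r), (11, 1, d, 30, 13, m, r), (11, 1, d, 31, 9, m, r), (11, 1, d, 33, 28, m, r), (25, 6, d, 3, 35, a, u), (25, 6, d, 3, 35, d, t), (25, 6, d, 30, 13, a, u), (25, 6, d, 30, 13, d, t), (25, 6, d, 31, 9, a, u), (25, 6, d, 31, 9, d, t), (25, 6, d, 33, 28, a, u), (25, 6, d, 33, 28, d, t)}
π_{F, G, D} gives {(1, m, 3), (1, m, 30), (1, m, 31), (1, m, 33), (6, a, 3), (6, a, 30), (6, a, 31), (6, a, 33), (6, d, 3), (6, d, 30), (6, d, 31), (6, d, 33)}.

{(1, m, 3), (1, m, 30), (1, m, 31), (1, m, 33), (6, a, 3), (6, a, 30), (6, a, 31), (6, a, 33), (6, d, 3), (6, d, 30), (6, d, 31), (6, d, 33)}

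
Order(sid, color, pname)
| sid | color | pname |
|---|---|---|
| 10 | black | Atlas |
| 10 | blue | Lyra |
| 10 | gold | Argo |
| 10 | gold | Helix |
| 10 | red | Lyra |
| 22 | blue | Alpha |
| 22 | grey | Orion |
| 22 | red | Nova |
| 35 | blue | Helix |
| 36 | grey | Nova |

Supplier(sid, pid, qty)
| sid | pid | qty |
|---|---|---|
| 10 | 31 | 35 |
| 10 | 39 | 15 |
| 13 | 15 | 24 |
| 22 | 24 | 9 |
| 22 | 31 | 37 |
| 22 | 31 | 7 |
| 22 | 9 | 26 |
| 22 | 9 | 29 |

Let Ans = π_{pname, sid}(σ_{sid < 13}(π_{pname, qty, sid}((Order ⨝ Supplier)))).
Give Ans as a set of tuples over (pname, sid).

Natural join on sid: {(10, black, Atlas, 31, 35), (10, black, Atlas, 39, 15), (10, blue, Lyra, 31, 35), (10, blue, Lyra, 39, 15), (10, gold, Argo, 31, 35), (10, gold, Argo, 39, 15), (10, gold, Helix, 31, 35), (10, gold, Helix, 39, 15), (10, red, Lyra, 31, 35), (10, red, Lyra, 39, 15), (22, blue, Alpha, 24, 9), (22, blue, Alpha, 31, 37), (22, blue, Alpha, 31, 7), (22, blue, Alpha, 9, 26), (22, blue, Alpha, 9, 29), (22, grey, Orion, 24, 9), (22, grey, Orion, 31, 37), (22, grey, Orion, 31, 7), (22, grey, Orion, 9, 26), (22, grey, Orion, 9, 29), (22, red, Nova, 24, 9), (22, red, Nova, 31, 37), (22, red, Nova, 31, 7), (22, red, Nova, 9, 26), (22, red, Nova, 9, 29)}
π[pname, qty, sid]: project onto (pname, qty, sid) (2 duplicate(s) eliminated) → {(Alpha, 26, 22), (Alpha, 29, 22), (Alpha, 37, 22), (Alpha, 7, 22), (Alpha, 9, 22), (Argo, 15, 10), (Argo, 35, 10), (Atlas, 15, 10), (Atlas, 35, 10), (Helix, 15, 10), (Helix, 35, 10), (Lyra, 15, 10), (Lyra, 35, 10), (Nova, 26, 22), (Nova, 29, 22), (Nova, 37, 22), (Nova, 7, 22), (Nova, 9, 22), (Orion, 26, 22), (Orion, 29, 22), (Orion, 37, 22), (Orion, 7, 22), (Orion, 9, 22)}
Apply σ_{sid < 13}; surviving tuples: {(Argo, 15, 10), (Argo, 35, 10), (Atlas, 15, 10), (Atlas, 35, 10), (Helix, 15, 10), (Helix, 35, 10), (Lyra, 15, 10), (Lyra, 35, 10)}
π[pname, sid]: project onto (pname, sid) (4 duplicate(s) eliminated) → {(Argo, 10), (Atlas, 10), (Helix, 10), (Lyra, 10)}

{(Argo, 10), (Atlas, 10), (Helix, 10), (Lyra, 10)}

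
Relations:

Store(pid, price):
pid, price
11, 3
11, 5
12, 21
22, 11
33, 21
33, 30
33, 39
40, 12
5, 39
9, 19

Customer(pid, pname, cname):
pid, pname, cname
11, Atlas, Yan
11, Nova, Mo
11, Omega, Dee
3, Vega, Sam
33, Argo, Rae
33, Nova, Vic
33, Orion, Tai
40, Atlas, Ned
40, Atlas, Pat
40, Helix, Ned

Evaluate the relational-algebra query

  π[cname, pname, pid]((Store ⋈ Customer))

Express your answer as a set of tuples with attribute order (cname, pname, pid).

Natural join on pid: {(11, 3, Atlas, Yan), (11, 3, Nova, Mo), (11, 3, Omega, Dee), (11, 5, Atlas, Yan), (11, 5, Nova, Mo), (11, 5, Omega, Dee), (33, 21, Argo, Rae), (33, 21, Nova, Vic), (33, 21, Orion, Tai), (33, 30, Argo, Rae), (33, 30, Nova, Vic), (33, 30, Orion, Tai), (33, 39, Argo, Rae), (33, 39, Nova, Vic), (33, 39, Orion, Tai), (40, 12, Atlas, Ned), (40, 12, Atlas, Pat), (40, 12, Helix, Ned)}
Keep only column(s) cname, pname, pid (9 duplicate(s) eliminated): {(Dee, Omega, 11), (Mo, Nova, 11), (Ned, Atlas, 40), (Ned, Helix, 40), (Pat, Atlas, 40), (Rae, Argo, 33), (Tai, Orion, 33), (Vic, Nova, 33), (Yan, Atlas, 11)}

{(Dee, Omega, 11), (Mo, Nova, 11), (Ned, Atlas, 40), (Ned, Helix, 40), (Pat, Atlas, 40), (Rae, Argo, 33), (Tai, Orion, 33), (Vic, Nova, 33), (Yan, Atlas, 11)}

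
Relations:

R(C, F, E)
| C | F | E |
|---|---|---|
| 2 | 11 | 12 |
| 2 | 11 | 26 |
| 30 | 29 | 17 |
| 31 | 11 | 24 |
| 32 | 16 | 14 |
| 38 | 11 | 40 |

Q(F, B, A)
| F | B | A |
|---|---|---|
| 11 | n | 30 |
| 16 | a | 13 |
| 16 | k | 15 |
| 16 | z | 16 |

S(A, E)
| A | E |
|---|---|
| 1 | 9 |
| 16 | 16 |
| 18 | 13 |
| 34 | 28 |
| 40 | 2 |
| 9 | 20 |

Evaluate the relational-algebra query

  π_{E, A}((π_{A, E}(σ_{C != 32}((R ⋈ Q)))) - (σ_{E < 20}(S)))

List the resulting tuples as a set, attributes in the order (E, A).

{(12, 30), (24, 30), (26, 30), (40, 30)}

R ⋈ Q (natural join on F): {(2, 11, 12, n, 30), (2, 11, 26, n, 30), (31, 11, 24, n, 30), (32, 16, 14, a, 13), (32, 16, 14, k, 15), (32, 16, 14, z, 16), (38, 11, 40, n, 30)}
Apply σ_{C != 32}; surviving tuples: {(2, 11, 12, n, 30), (2, 11, 26, n, 30), (31, 11, 24, n, 30), (38, 11, 40, n, 30)}
Keep only column(s) A, E: {(30, 12), (30, 24), (30, 26), (30, 40)}
Apply σ_{E < 20}; surviving tuples: {(1, 9), (16, 16), (18, 13), (40, 2)}
Difference: {(30, 12), (30, 24), (30, 26), (30, 40)} with {(1, 9), (16, 16), (18, 13), (40, 2)} → {(30, 12), (30, 24), (30, 26), (30, 40)}
Keep only column(s) E, A: {(12, 30), (24, 30), (26, 30), (40, 30)}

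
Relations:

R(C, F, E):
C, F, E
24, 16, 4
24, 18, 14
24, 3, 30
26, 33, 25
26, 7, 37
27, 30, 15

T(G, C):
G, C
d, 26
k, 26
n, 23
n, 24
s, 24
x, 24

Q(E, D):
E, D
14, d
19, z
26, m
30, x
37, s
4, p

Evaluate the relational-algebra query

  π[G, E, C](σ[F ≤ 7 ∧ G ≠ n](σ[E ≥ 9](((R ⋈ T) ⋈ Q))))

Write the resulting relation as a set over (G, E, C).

{(d, 37, 26), (k, 37, 26), (s, 30, 24), (x, 30, 24)}

R ⋈ T (natural join on C): {(24, 16, 4, n), (24, 16, 4, s), (24, 16, 4, x), (24, 18, 14, n), (24, 18, 14, s), (24, 18, 14, x), (24, 3, 30, n), (24, 3, 30, s), (24, 3, 30, x), (26, 33, 25, d), (26, 33, 25, k), (26, 7, 37, d), (26, 7, 37, k)}
(R ⋈ T) ⋈ Q (natural join on E): {(24, 16, 4, n, p), (24, 16, 4, s, p), (24, 16, 4, x, p), (24, 18, 14, n, d), (24, 18, 14, s, d), (24, 18, 14, x, d), (24, 3, 30, n, x), (24, 3, 30, s, x), (24, 3, 30, x, x), (26, 7, 37, d, s), (26, 7, 37, k, s)}
Apply σ_{E ≥ 9}; surviving tuples: {(24, 18, 14, n, d), (24, 18, 14, s, d), (24, 18, 14, x, d), (24, 3, 30, n, x), (24, 3, 30, s, x), (24, 3, 30, x, x), (26, 7, 37, d, s), (26, 7, 37, k, s)}
Apply σ_{F ≤ 7 ∧ G ≠ n}; surviving tuples: {(24, 3, 30, s, x), (24, 3, 30, x, x), (26, 7, 37, d, s), (26, 7, 37, k, s)}
Keep only column(s) G, E, C: {(d, 37, 26), (k, 37, 26), (s, 30, 24), (x, 30, 24)}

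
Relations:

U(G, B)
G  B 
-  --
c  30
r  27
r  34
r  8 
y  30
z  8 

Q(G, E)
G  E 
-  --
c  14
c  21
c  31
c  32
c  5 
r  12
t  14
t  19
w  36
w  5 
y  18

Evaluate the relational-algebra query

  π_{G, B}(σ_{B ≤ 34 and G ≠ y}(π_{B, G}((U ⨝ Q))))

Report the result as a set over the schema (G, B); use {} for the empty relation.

{(c, 30), (r, 27), (r, 34), (r, 8)}

Joining U and Q on G yields {(c, 30, 14), (c, 30, 21), (c, 30, 31), (c, 30, 32), (c, 30, 5), (r, 27, 12), (r, 34, 12), (r, 8, 12), (y, 30, 18)}.
π[B, G]: project onto (B, G) (4 duplicate(s) eliminated) → {(27, r), (30, c), (30, y), (34, r), (8, r)}
Apply σ_{B ≤ 34 and G ≠ y}; surviving tuples: {(27, r), (30, c), (34, r), (8, r)}
π[G, B]: project onto (G, B) → {(c, 30), (r, 27), (r, 34), (r, 8)}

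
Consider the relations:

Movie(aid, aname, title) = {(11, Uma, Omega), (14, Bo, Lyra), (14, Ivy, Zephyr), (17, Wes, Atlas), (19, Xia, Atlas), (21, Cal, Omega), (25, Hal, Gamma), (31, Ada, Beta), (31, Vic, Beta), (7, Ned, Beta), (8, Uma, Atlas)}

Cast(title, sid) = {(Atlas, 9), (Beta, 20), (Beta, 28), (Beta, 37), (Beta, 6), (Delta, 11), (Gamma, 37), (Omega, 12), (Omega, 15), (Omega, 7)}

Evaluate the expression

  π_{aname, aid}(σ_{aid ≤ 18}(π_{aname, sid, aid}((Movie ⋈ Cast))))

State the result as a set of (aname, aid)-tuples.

Joining Movie and Cast on title yields {(11, Uma, Omega, 12), (11, Uma, Omega, 15), (11, Uma, Omega, 7), (17, Wes, Atlas, 9), (19, Xia, Atlas, 9), (21, Cal, Omega, 12), (21, Cal, Omega, 15), (21, Cal, Omega, 7), (25, Hal, Gamma, 37), (31, Ada, Beta, 20), (31, Ada, Beta, 28), (31, Ada, Beta, 37), (31, Ada, Beta, 6), (31, Vic, Beta, 20), (31, Vic, Beta, 28), (31, Vic, Beta, 37), (31, Vic, Beta, 6), (7, Ned, Beta, 20), (7, Ned, Beta, 28), (7, Ned, Beta, 37), (7, Ned, Beta, 6), (8, Uma, Atlas, 9)}.
Projecting to aname, sid, aid: {(Ada, 20, 31), (Ada, 28, 31), (Ada, 37, 31), (Ada, 6, 31), (Cal, 12, 21), (Cal, 15, 21), (Cal, 7, 21), (Hal, 37, 25), (Ned, 20, 7), (Ned, 28, 7), (Ned, 37, 7), (Ned, 6, 7), (Uma, 12, 11), (Uma, 15, 11), (Uma, 7, 11), (Uma, 9, 8), (Vic, 20, 31), (Vic, 28, 31), (Vic, 37, 31), (Vic, 6, 31), (Wes, 9, 17), (Xia, 9, 19)}
Apply σ_{aid ≤ 18}; surviving tuples: {(Ned, 20, 7), (Ned, 28, 7), (Ned, 37, 7), (Ned, 6, 7), (Uma, 12, 11), (Uma, 15, 11), (Uma, 7, 11), (Uma, 9, 8), (Wes, 9, 17)}
Projecting to aname, aid (5 duplicate(s) eliminated): {(Ned, 7), (Uma, 11), (Uma, 8), (Wes, 17)}

{(Ned, 7), (Uma, 11), (Uma, 8), (Wes, 17)}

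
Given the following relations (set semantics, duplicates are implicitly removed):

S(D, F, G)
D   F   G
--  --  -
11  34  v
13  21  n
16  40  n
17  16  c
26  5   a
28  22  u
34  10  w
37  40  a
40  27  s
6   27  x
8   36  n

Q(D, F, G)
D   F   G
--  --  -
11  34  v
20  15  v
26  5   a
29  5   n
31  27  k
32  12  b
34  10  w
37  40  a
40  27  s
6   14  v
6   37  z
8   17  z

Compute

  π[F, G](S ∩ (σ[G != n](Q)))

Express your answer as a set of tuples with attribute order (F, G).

{(10, w), (27, s), (34, v), (40, a), (5, a)}

Apply σ_{G != n}; surviving tuples: {(11, 34, v), (20, 15, v), (26, 5, a), (31, 27, k), (32, 12, b), (34, 10, w), (37, 40, a), (40, 27, s), (6, 14, v), (6, 37, z), (8, 17, z)}
Taking the intersection: {(11, 34, v), (26, 5, a), (34, 10, w), (37, 40, a), (40, 27, s)}
π_{F, G} gives {(10, w), (27, s), (34, v), (40, a), (5, a)}.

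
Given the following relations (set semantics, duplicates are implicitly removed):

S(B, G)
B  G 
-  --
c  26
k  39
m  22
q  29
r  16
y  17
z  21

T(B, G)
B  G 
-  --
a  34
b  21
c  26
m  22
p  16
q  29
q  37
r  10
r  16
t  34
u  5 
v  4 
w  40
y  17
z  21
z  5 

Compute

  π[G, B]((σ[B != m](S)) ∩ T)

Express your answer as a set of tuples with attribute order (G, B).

Filtering on B != m leaves {(c, 26), (k, 39), (q, 29), (r, 16), (y, 17), (z, 21)}.
Set intersection of the two operands is {(c, 26), (q, 29), (r, 16), (y, 17), (z, 21)}.
Keep only column(s) G, B: {(16, r), (17, y), (21, z), (26, c), (29, q)}

{(16, r), (17, y), (21, z), (26, c), (29, q)}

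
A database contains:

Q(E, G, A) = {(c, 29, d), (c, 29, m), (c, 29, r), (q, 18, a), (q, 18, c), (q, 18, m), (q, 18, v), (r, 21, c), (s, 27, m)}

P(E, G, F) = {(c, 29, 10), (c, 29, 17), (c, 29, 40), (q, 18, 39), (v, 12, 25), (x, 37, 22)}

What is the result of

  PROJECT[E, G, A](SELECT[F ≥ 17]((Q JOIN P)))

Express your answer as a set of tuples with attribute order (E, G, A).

{(c, 29, d), (c, 29, m), (c, 29, r), (q, 18, a), (q, 18, c), (q, 18, m), (q, 18, v)}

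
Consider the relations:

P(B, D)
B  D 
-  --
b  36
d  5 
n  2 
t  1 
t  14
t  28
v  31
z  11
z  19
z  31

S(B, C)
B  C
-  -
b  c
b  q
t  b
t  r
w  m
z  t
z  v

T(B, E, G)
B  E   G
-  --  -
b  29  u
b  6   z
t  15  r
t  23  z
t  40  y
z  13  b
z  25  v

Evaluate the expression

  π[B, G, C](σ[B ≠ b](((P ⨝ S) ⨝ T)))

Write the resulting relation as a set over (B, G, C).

P ⋈ S (natural join on B): {(b, 36, c), (b, 36, q), (t, 1, b), (t, 1, r), (t, 14, b), (t, 14, r), (t, 28, b), (t, 28, r), (z, 11, t), (z, 11, v), (z, 19, t), (z, 19, v), (z, 31, t), (z, 31, v)}
(P ⨝ S) ⋈ T (natural join on B): {(b, 36, c, 29, u), (b, 36, c, 6, z), (b, 36, q, 29, u), (b, 36, q, 6, z), (t, 1, b, 15, r), (t, 1, b, 23, z), (t, 1, b, 40, y), (t, 1, r, 15, r), (t, 1, r, 23, z), (t, 1, r, 40, y), (t, 14, b, 15, r), (t, 14, b, 23, z), (t, 14, b, 40, y), (t, 14, r, 15, r), (t, 14, r, 23, z), (t, 14, r, 40, y), (t, 28, b, 15, r), (t, 28, b, 23, z), (t, 28, b, 40, y), (t, 28, r, 15, r), (t, 28, r, 23, z), (t, 28, r, 40, y), (z, 11, t, 13, b), (z, 11, t, 25, v), (z, 11, v, 13, b), (z, 11, v, 25, v), (z, 19, t, 13, b), (z, 19, t, 25, v), (z, 19, v, 13, b), (z, 19, v, 25, v), (z, 31, t, 13, b), (z, 31, t, 25, v), (z, 31, v, 13, b), (z, 31, v, 25, v)}
σ[B ≠ b]: keep tuples satisfying B ≠ b → {(t, 1, b, 15, r), (t, 1, b, 23, z), (t, 1, b, 40, y), (t, 1, r, 15, r), (t, 1, r, 23, z), (t, 1, r, 40, y), (t, 14, b, 15, r), (t, 14, b, 23, z), (t, 14, b, 40, y), (t, 14, r, 15, r), (t, 14, r, 23, z), (t, 14, r, 40, y), (t, 28, b, 15, r), (t, 28, b, 23, z), (t, 28, b, 40, y), (t, 28, r, 15, r), (t, 28, r, 23, z), (t, 28, r, 40, y), (z, 11, t, 13, b), (z, 11, t, 25, v), (z, 11, v, 13, b), (z, 11, v, 25, v), (z, 19, t, 13, b), (z, 19, t, 25, v), (z, 19, v, 13, b), (z, 19, v, 25, v), (z, 31, t, 13, b), (z, 31, t, 25, v), (z, 31, v, 13, b), (z, 31, v, 25, v)}
Keep only column(s) B, G, C (20 duplicate(s) eliminated): {(t, r, b), (t, r, r), (t, y, b), (t, y, r), (t, z, b), (t, z, r), (z, b, t), (z, b, v), (z, v, t), (z, v, v)}

{(t, r, b), (t, r, r), (t, y, b), (t, y, r), (t, z, b), (t, z, r), (z, b, t), (z, b, v), (z, v, t), (z, v, v)}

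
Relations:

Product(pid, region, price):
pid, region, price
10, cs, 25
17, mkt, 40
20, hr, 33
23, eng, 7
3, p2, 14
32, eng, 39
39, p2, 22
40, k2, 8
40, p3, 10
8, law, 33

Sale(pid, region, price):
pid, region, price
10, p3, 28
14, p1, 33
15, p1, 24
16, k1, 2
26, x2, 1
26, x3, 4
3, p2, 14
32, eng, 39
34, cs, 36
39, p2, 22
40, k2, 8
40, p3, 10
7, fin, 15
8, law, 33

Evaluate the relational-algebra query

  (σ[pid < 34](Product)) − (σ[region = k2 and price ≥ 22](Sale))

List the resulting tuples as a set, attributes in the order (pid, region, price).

Selection pid < 34: {(10, cs, 25), (17, mkt, 40), (20, hr, 33), (23, eng, 7), (3, p2, 14), (32, eng, 39), (8, law, 33)}
Selection region = k2 and price ≥ 22: {}
Taking the difference: {(10, cs, 25), (17, mkt, 40), (20, hr, 33), (23, eng, 7), (3, p2, 14), (32, eng, 39), (8, law, 33)}

{(10, cs, 25), (17, mkt, 40), (20, hr, 33), (23, eng, 7), (3, p2, 14), (32, eng, 39), (8, law, 33)}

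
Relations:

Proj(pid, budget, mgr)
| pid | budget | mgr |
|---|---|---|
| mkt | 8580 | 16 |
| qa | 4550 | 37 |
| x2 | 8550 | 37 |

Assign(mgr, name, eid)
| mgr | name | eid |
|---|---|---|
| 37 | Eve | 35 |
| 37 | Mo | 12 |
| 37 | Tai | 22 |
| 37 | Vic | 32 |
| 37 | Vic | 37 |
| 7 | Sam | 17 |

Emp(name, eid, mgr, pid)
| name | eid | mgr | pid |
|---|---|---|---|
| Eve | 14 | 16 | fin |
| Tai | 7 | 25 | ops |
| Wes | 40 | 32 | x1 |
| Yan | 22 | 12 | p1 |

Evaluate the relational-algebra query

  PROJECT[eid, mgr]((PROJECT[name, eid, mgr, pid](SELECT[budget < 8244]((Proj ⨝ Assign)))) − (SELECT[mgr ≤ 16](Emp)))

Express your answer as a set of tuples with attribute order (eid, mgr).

{(12, 37), (22, 37), (32, 37), (35, 37), (37, 37)}

Joining Proj and Assign on mgr yields {(qa, 4550, 37, Eve, 35), (qa, 4550, 37, Mo, 12), (qa, 4550, 37, Tai, 22), (qa, 4550, 37, Vic, 32), (qa, 4550, 37, Vic, 37), (x2, 8550, 37, Eve, 35), (x2, 8550, 37, Mo, 12), (x2, 8550, 37, Tai, 22), (x2, 8550, 37, Vic, 32), (x2, 8550, 37, Vic, 37)}.
σ[budget < 8244]: keep tuples satisfying budget < 8244 → {(qa, 4550, 37, Eve, 35), (qa, 4550, 37, Mo, 12), (qa, 4550, 37, Tai, 22), (qa, 4550, 37, Vic, 32), (qa, 4550, 37, Vic, 37)}
π[name, eid, mgr, pid]: project onto (name, eid, mgr, pid) → {(Eve, 35, 37, qa), (Mo, 12, 37, qa), (Tai, 22, 37, qa), (Vic, 32, 37, qa), (Vic, 37, 37, qa)}
σ[mgr ≤ 16]: keep tuples satisfying mgr ≤ 16 → {(Eve, 14, 16, fin), (Yan, 22, 12, p1)}
Difference: {(Eve, 35, 37, qa), (Mo, 12, 37, qa), (Tai, 22, 37, qa), (Vic, 32, 37, qa), (Vic, 37, 37, qa)} with {(Eve, 14, 16, fin), (Yan, 22, 12, p1)} → {(Eve, 35, 37, qa), (Mo, 12, 37, qa), (Tai, 22, 37, qa), (Vic, 32, 37, qa), (Vic, 37, 37, qa)}
π[eid, mgr]: project onto (eid, mgr) → {(12, 37), (22, 37), (32, 37), (35, 37), (37, 37)}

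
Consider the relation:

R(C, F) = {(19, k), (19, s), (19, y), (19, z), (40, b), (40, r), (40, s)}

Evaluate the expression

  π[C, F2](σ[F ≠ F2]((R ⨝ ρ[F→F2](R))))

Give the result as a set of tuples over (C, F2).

{(19, k), (19, s), (19, y), (19, z), (40, b), (40, r), (40, s)}

ρ[F→F2]: schema becomes (C, F2); tuples unchanged.
Natural join on C: {(19, k, k), (19, k, s), (19, k, y), (19, k, z), (19, s, k), (19, s, s), (19, s, y), (19, s, z), (19, y, k), (19, y, s), (19, y, y), (19, y, z), (19, z, k), (19, z, s), (19, z, y), (19, z, z), (40, b, b), (40, b, r), (40, b, s), (40, r, b), (40, r, r), (40, r, s), (40, s, b), (40, s, r), (40, s, s)}
Filtering on F ≠ F2 leaves {(19, k, s), (19, k, y), (19, k, z), (19, s, k), (19, s, y), (19, s, z), (19, y, k), (19, y, s), (19, y, z), (19, z, k), (19, z, s), (19, z, y), (40, b, r), (40, b, s), (40, r, b), (40, r, s), (40, s, b), (40, s, r)}.
Projecting to C, F2 (11 duplicate(s) eliminated): {(19, k), (19, s), (19, y), (19, z), (40, b), (40, r), (40, s)}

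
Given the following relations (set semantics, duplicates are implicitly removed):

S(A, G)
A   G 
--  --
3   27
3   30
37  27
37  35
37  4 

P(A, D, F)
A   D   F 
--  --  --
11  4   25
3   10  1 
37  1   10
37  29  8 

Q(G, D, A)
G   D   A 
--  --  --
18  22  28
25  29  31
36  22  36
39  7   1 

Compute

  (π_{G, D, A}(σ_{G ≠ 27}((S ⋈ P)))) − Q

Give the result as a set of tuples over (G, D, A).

{(30, 10, 3), (35, 1, 37), (35, 29, 37), (4, 1, 37), (4, 29, 37)}

S ⋈ P (natural join on A): {(3, 27, 10, 1), (3, 30, 10, 1), (37, 27, 1, 10), (37, 27, 29, 8), (37, 35, 1, 10), (37, 35, 29, 8), (37, 4, 1, 10), (37, 4, 29, 8)}
σ[G ≠ 27]: keep tuples satisfying G ≠ 27 → {(3, 30, 10, 1), (37, 35, 1, 10), (37, 35, 29, 8), (37, 4, 1, 10), (37, 4, 29, 8)}
Keep only column(s) G, D, A: {(30, 10, 3), (35, 1, 37), (35, 29, 37), (4, 1, 37), (4, 29, 37)}
Set difference of the two operands is {(30, 10, 3), (35, 1, 37), (35, 29, 37), (4, 1, 37), (4, 29, 37)}.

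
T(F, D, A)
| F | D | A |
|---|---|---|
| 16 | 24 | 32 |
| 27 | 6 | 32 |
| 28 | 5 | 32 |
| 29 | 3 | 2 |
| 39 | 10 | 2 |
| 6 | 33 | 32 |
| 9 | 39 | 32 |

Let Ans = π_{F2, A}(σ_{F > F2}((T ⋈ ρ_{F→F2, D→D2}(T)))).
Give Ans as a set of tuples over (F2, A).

ρ[F→F2, D→D2]: schema becomes (F2, D2, A); tuples unchanged.
Joining T and ρ_{F→F2, D→D2}(T) on A yields {(16, 24, 32, 16, 24), (16, 24, 32, 27, 6), (16, 24, 32, 28, 5), (16, 24, 32, 6, 33), (16, 24, 32, 9, 39), (27, 6, 32, 16, 24), (27, 6, 32, 27, 6), (27, 6, 32, 28, 5), (27, 6, 32, 6, 33), (27, 6, 32, 9, 39), (28, 5, 32, 16, 24), (28, 5, 32, 27, 6), (28, 5, 32, 28, 5), (28, 5, 32, 6, 33), (28, 5, 32, 9, 39), (29, 3, 2, 29, 3), (29, 3, 2, 39, 10), (39, 10, 2, 29, 3), (39, 10, 2, 39, 10), (6, 33, 32, 16, 24), (6, 33, 32, 27, 6), (6, 33, 32, 28, 5), (6, 33, 32, 6, 33), (6, 33, 32, 9, 39), (9, 39, 32, 16, 24), (9, 39, 32, 27, 6), (9, 39, 32, 28, 5), (9, 39, 32, 6, 33), (9, 39, 32, 9, 39)}.
Selection F > F2: {(16, 24, 32, 6, 33), (16, 24, 32, 9, 39), (27, 6, 32, 16, 24), (27, 6, 32, 6, 33), (27, 6, 32, 9, 39), (28, 5, 32, 16, 24), (28, 5, 32, 27, 6), (28, 5, 32, 6, 33), (28, 5, 32, 9, 39), (39, 10, 2, 29, 3), (9, 39, 32, 6, 33)}
Projecting to F2, A (6 duplicate(s) eliminated): {(16, 32), (27, 32), (29, 2), (6, 32), (9, 32)}

{(16, 32), (27, 32), (29, 2), (6, 32), (9, 32)}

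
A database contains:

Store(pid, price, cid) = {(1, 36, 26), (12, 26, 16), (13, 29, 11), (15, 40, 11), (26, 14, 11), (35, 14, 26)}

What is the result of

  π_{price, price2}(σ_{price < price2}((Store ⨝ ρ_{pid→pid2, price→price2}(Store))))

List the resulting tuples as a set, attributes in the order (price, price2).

{(14, 29), (14, 36), (14, 40), (29, 40)}

ρ[pid→pid2, price→price2]: schema becomes (pid2, price2, cid); tuples unchanged.
Store ⋈ ρ_{pid→pid2, price→price2}(Store) (natural join on cid): {(1, 36, 26, 1, 36), (1, 36, 26, 35, 14), (12, 26, 16, 12, 26), (13, 29, 11, 13, 29), (13, 29, 11, 15, 40), (13, 29, 11, 26, 14), (15, 40, 11, 13, 29), (15, 40, 11, 15, 40), (15, 40, 11, 26, 14), (26, 14, 11, 13, 29), (26, 14, 11, 15, 40), (26, 14, 11, 26, 14), (35, 14, 26, 1, 36), (35, 14, 26, 35, 14)}
Filtering on price < price2 leaves {(13, 29, 11, 15, 40), (26, 14, 11, 13, 29), (26, 14, 11, 15, 40), (35, 14, 26, 1, 36)}.
Projecting to price, price2: {(14, 29), (14, 36), (14, 40), (29, 40)}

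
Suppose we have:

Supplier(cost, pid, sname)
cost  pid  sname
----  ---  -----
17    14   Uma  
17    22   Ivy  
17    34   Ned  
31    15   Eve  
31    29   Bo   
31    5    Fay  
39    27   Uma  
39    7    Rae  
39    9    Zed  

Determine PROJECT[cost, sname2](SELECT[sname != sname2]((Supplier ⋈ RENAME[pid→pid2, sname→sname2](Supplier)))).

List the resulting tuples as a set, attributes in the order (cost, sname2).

{(17, Ivy), (17, Ned), (17, Uma), (31, Bo), (31, Eve), (31, Fay), (39, Rae), (39, Uma), (39, Zed)}

ρ[pid→pid2, sname→sname2]: schema becomes (cost, pid2, sname2); tuples unchanged.
Supplier ⋈ RENAME[pid→pid2, sname→sname2](Supplier) (natural join on cost): {(17, 14, Uma, 14, Uma), (17, 14, Uma, 22, Ivy), (17, 14, Uma, 34, Ned), (17, 22, Ivy, 14, Uma), (17, 22, Ivy, 22, Ivy), (17, 22, Ivy, 34, Ned), (17, 34, Ned, 14, Uma), (17, 34, Ned, 22, Ivy), (17, 34, Ned, 34, Ned), (31, 15, Eve, 15, Eve), (31, 15, Eve, 29, Bo), (31, 15, Eve, 5, Fay), (31, 29, Bo, 15, Eve), (31, 29, Bo, 29, Bo), (31, 29, Bo, 5, Fay), (31, 5, Fay, 15, Eve), (31, 5, Fay, 29, Bo), (31, 5, Fay, 5, Fay), (39, 27, Uma, 27, Uma), (39, 27, Uma, 7, Rae), (39, 27, Uma, 9, Zed), (39, 7, Rae, 27, Uma), (39, 7, Rae, 7, Rae), (39, 7, Rae, 9, Zed), (39, 9, Zed, 27, Uma), (39, 9, Zed, 7, Rae), (39, 9, Zed, 9, Zed)}
Apply σ_{sname != sname2}; surviving tuples: {(17, 14, Uma, 22, Ivy), (17, 14, Uma, 34, Ned), (17, 22, Ivy, 14, Uma), (17, 22, Ivy, 34, Ned), (17, 34, Ned, 14, Uma), (17, 34, Ned, 22, Ivy), (31, 15, Eve, 29, Bo), (31, 15, Eve, 5, Fay), (31, 29, Bo, 15, Eve), (31, 29, Bo, 5, Fay), (31, 5, Fay, 15, Eve), (31, 5, Fay, 29, Bo), (39, 27, Uma, 7, Rae), (39, 27, Uma, 9, Zed), (39, 7, Rae, 27, Uma), (39, 7, Rae, 9, Zed), (39, 9, Zed, 27, Uma), (39, 9, Zed, 7, Rae)}
Projecting to cost, sname2 (9 duplicate(s) eliminated): {(17, Ivy), (17, Ned), (17, Uma), (31, Bo), (31, Eve), (31, Fay), (39, Rae), (39, Uma), (39, Zed)}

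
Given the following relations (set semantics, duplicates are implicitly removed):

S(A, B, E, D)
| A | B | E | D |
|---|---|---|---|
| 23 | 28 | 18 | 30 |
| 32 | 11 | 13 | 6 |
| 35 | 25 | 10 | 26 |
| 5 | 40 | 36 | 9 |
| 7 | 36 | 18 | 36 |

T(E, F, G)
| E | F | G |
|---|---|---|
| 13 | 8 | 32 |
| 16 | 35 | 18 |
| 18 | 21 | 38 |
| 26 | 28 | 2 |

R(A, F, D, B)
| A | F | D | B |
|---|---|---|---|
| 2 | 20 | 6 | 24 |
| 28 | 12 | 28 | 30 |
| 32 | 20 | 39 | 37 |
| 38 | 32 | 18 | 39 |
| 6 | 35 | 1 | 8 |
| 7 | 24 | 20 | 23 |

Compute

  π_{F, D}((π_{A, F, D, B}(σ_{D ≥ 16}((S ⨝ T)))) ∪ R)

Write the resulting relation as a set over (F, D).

{(12, 28), (20, 39), (20, 6), (21, 30), (21, 36), (24, 20), (32, 18), (35, 1)}

Natural join on E: {(23, 28, 18, 30, 21, 38), (32, 11, 13, 6, 8, 32), (7, 36, 18, 36, 21, 38)}
σ[D ≥ 16]: keep tuples satisfying D ≥ 16 → {(23, 28, 18, 30, 21, 38), (7, 36, 18, 36, 21, 38)}
π_{A, F, D, B} gives {(23, 21, 30, 28), (7, 21, 36, 36)}.
Set union of the two operands is {(2, 20, 6, 24), (23, 21, 30, 28), (28, 12, 28, 30), (32, 20, 39, 37), (38, 32, 18, 39), (6, 35, 1, 8), (7, 21, 36, 36), (7, 24, 20, 23)}.
π_{F, D} gives {(12, 28), (20, 39), (20, 6), (21, 30), (21, 36), (24, 20), (32, 18), (35, 1)}.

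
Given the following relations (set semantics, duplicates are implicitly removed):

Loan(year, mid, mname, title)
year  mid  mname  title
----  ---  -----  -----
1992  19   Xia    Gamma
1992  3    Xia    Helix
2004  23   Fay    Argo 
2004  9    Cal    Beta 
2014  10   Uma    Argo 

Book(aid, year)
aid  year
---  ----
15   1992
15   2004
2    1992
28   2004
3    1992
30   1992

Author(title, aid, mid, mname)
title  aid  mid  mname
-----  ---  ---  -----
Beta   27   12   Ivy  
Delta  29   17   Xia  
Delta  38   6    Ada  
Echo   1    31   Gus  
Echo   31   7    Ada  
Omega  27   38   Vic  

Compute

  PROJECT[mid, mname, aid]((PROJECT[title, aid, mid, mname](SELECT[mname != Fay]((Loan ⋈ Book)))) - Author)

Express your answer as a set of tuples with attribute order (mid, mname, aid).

Natural join on year: {(1992, 19, Xia, Gamma, 15), (1992, 19, Xia, Gamma, 2), (1992, 19, Xia, Gamma, 3), (1992, 19, Xia, Gamma, 30), (1992, 3, Xia, Helix, 15), (1992, 3, Xia, Helix, 2), (1992, 3, Xia, Helix, 3), (1992, 3, Xia, Helix, 30), (2004, 23, Fay, Argo, 15), (2004, 23, Fay, Argo, 28), (2004, 9, Cal, Beta, 15), (2004, 9, Cal, Beta, 28)}
Filtering on mname != Fay leaves {(1992, 19, Xia, Gamma, 15), (1992, 19, Xia, Gamma, 2), (1992, 19, Xia, Gamma, 3), (1992, 19, Xia, Gamma, 30), (1992, 3, Xia, Helix, 15), (1992, 3, Xia, Helix, 2), (1992, 3, Xia, Helix, 3), (1992, 3, Xia, Helix, 30), (2004, 9, Cal, Beta, 15), (2004, 9, Cal, Beta, 28)}.
π[title, aid, mid, mname]: project onto (title, aid, mid, mname) → {(Beta, 15, 9, Cal), (Beta, 28, 9, Cal), (Gamma, 15, 19, Xia), (Gamma, 2, 19, Xia), (Gamma, 3, 19, Xia), (Gamma, 30, 19, Xia), (Helix, 15, 3, Xia), (Helix, 2, 3, Xia), (Helix, 3, 3, Xia), (Helix, 30, 3, Xia)}
Set difference of the two operands is {(Beta, 15, 9, Cal), (Beta, 28, 9, Cal), (Gamma, 15, 19, Xia), (Gamma, 2, 19, Xia), (Gamma, 3, 19, Xia), (Gamma, 30, 19, Xia), (Helix, 15, 3, Xia), (Helix, 2, 3, Xia), (Helix, 3, 3, Xia), (Helix, 30, 3, Xia)}.
π[mid, mname, aid]: project onto (mid, mname, aid) → {(19, Xia, 15), (19, Xia, 2), (19, Xia, 3), (19, Xia, 30), (3, Xia, 15), (3, Xia, 2), (3, Xia, 3), (3, Xia, 30), (9, Cal, 15), (9, Cal, 28)}

{(19, Xia, 15), (19, Xia, 2), (19, Xia, 3), (19, Xia, 30), (3, Xia, 15), (3, Xia, 2), (3, Xia, 3), (3, Xia, 30), (9, Cal, 15), (9, Cal, 28)}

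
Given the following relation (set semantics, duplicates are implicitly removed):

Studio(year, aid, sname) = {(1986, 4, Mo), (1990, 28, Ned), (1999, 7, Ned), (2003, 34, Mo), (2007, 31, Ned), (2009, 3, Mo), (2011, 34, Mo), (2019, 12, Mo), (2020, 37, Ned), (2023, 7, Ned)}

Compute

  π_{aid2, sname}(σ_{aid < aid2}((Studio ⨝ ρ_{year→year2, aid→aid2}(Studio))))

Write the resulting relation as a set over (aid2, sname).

{(12, Mo), (28, Ned), (31, Ned), (34, Mo), (37, Ned), (4, Mo)}

ρ[year→year2, aid→aid2]: schema becomes (year2, aid2, sname); tuples unchanged.
Natural join on sname: {(1986, 4, Mo, 1986, 4), (1986, 4, Mo, 2003, 34), (1986, 4, Mo, 2009, 3), (1986, 4, Mo, 2011, 34), (1986, 4, Mo, 2019, 12), (1990, 28, Ned, 1990, 28), (1990, 28, Ned, 1999, 7), (1990, 28, Ned, 2007, 31), (1990, 28, Ned, 2020, 37), (1990, 28, Ned, 2023, 7), (1999, 7, Ned, 1990, 28), (1999, 7, Ned, 1999, 7), (1999, 7, Ned, 2007, 31), (1999, 7, Ned, 2020, 37), (1999, 7, Ned, 2023, 7), (2003, 34, Mo, 1986, 4), (2003, 34, Mo, 2003, 34), (2003, 34, Mo, 2009, 3), (2003, 34, Mo, 2011, 34), (2003, 34, Mo, 2019, 12), (2007, 31, Ned, 1990, 28), (2007, 31, Ned, 1999, 7), (2007, 31, Ned, 2007, 31), (2007, 31, Ned, 2020, 37), (2007, 31, Ned, 2023, 7), (2009, 3, Mo, 1986, 4), (2009, 3, Mo, 2003, 34), (2009, 3, Mo, 2009, 3), (2009, 3, Mo, 2011, 34), (2009, 3, Mo, 2019, 12), (2011, 34, Mo, 1986, 4), (2011, 34, Mo, 2003, 34), (2011, 34, Mo, 2009, 3), (2011, 34, Mo, 2011, 34), (2011, 34, Mo, 2019, 12), (2019, 12, Mo, 1986, 4), (2019, 12, Mo, 2003, 34), (2019, 12, Mo, 2009, 3), (2019, 12, Mo, 2011, 34), (2019, 12, Mo, 2019, 12), (2020, 37, Ned, 1990, 28), (2020, 37, Ned, 1999, 7), (2020, 37, Ned, 2007, 31), (2020, 37, Ned, 2020, 37), (2020, 37, Ned, 2023, 7), (2023, 7, Ned, 1990, 28), (2023, 7, Ned, 1999, 7), (2023, 7, Ned, 2007, 31), (2023, 7, Ned, 2020, 37), (2023, 7, Ned, 2023, 7)}
Filtering on aid < aid2 leaves {(1986, 4, Mo, 2003, 34), (1986, 4, Mo, 2011, 34), (1986, 4, Mo, 2019, 12), (1990, 28, Ned, 2007, 31), (1990, 28, Ned, 2020, 37), (1999, 7, Ned, 1990, 28), (1999, 7, Ned, 2007, 31), (1999, 7, Ned, 2020, 37), (2007, 31, Ned, 2020, 37), (2009, 3, Mo, 1986, 4), (2009, 3, Mo, 2003, 34), (2009, 3, Mo, 2011, 34), (2009, 3, Mo, 2019, 12), (2019, 12, Mo, 2003, 34), (2019, 12, Mo, 2011, 34), (2023, 7, Ned, 1990, 28), (2023, 7, Ned, 2007, 31), (2023, 7, Ned, 2020, 37)}.
π_{aid2, sname} gives {(12, Mo), (28, Ned), (31, Ned), (34, Mo), (37, Ned), (4, Mo)} (12 duplicate(s) eliminated).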